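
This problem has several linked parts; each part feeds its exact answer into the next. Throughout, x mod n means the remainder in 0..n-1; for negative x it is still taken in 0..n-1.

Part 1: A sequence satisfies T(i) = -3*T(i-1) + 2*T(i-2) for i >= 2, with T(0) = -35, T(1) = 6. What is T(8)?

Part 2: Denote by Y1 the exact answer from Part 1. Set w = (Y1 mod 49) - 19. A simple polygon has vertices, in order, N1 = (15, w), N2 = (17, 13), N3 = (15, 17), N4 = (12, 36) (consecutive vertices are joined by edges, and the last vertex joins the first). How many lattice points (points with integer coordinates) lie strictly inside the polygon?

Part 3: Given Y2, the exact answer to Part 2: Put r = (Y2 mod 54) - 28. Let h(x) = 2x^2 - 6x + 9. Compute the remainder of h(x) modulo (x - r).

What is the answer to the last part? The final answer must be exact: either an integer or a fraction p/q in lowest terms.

317

Part 1: T(2) = -3*(6) + 2*(-35) = -88; iterating: T(2)=-88, T(3)=276, T(4)=-1004, T(5)=3564, T(6)=-12700, T(7)=45228, T(8)=-161084; answer -161084
Part 2: Y1 = -161084; w = 9; cross terms: (15*13 - 17*9)=42, (17*17 - 15*13)=94, (15*36 - 12*17)=336, (12*9 - 15*36)=-432; twice the area = |40| = 40; area = 20; boundary points = 2 + 2 + 1 + 3 = 8; strictly interior points = area - boundary/2 + 1 = 17; answer 17
Part 3: Y2 = 17; r = -11; remainder = value at the root: 2*(-11)^2 - 6*(-11)^1 + 9 = (242) + (66) + (9) = 317; answer 317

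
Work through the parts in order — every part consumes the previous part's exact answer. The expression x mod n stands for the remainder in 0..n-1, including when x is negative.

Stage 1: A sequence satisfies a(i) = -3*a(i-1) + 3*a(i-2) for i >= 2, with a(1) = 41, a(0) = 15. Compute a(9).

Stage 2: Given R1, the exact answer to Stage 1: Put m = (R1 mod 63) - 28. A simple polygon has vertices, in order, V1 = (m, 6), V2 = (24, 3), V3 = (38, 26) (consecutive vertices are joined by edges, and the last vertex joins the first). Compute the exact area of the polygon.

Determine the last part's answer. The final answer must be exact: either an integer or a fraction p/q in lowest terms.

Stage 1: a(2) = -3*(41) + 3*(15) = -78; iterating: a(2)=-78, a(3)=357, a(4)=-1305, a(5)=4986, a(6)=-18873, a(7)=71577, a(8)=-271350, a(9)=1028781; answer 1028781
Stage 2: R1 = 1028781; m = 26; cross terms: (26*3 - 24*6)=-66, (24*26 - 38*3)=510, (38*6 - 26*26)=-448; twice the area = |-4| = 4; area = 2; answer 2

2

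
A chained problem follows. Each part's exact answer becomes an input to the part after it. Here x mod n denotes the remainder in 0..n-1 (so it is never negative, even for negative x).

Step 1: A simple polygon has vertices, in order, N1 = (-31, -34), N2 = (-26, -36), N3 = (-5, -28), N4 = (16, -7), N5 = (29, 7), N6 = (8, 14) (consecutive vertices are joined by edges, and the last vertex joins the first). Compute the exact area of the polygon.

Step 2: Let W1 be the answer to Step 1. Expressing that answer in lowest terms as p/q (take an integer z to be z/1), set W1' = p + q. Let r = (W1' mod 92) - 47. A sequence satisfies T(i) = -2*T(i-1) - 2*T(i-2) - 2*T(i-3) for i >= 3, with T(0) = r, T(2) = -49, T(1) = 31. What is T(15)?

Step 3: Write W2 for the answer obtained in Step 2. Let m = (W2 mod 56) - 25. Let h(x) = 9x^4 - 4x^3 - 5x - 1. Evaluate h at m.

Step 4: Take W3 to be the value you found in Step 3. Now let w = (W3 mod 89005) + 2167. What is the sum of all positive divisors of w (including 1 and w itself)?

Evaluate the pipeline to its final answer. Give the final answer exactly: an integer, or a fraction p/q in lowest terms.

163548

Step 1: cross terms: (-31*-36 - -26*-34)=232, (-26*-28 - -5*-36)=548, (-5*-7 - 16*-28)=483, (16*7 - 29*-7)=315, (29*14 - 8*7)=350, (8*-34 - -31*14)=162; twice the area = |2090| = 2090; area = 1045; answer 1045
Step 2: W1 = 1045; threaded value p + q = 1046; r = -13; T(3) = -2*(-49) - 2*(31) - 2*(-13) = 62; iterating: T(3)=62, T(4)=-88, T(5)=150, T(6)=-248, T(7)=372, T(8)=-548, T(9)=848, T(10)=-1344, T(11)=2088, T(12)=-3184, T(13)=4880, T(14)=-7568, T(15)=11744; answer 11744
Step 3: W2 = 11744; m = 15; 9*(15)^4 - 4*(15)^3 - 5*(15)^1 - 1 = (455625) + (-13500) + (-75) + (-1) = 442049; answer 442049
Step 4: W3 = 442049; w = 88196; 88196 = 2^2 * 17 * 1297; sigma = (1 + 2 + 4) * (1 + 17) * (1 + 1297) = 7 * 18 * 1298 = 163548; answer 163548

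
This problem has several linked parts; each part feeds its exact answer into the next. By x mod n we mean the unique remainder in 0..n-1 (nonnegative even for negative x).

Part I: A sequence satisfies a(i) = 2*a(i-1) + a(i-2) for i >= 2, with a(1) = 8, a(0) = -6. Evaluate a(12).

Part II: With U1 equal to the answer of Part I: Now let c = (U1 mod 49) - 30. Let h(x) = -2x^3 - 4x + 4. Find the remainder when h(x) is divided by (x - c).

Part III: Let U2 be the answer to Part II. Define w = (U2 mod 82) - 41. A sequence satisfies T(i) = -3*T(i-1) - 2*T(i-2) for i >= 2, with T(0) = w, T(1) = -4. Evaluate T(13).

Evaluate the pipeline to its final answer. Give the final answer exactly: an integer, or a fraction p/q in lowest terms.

188366

Part I: a(2) = 2*(8) + 1*(-6) = 10; iterating: a(2)=10, a(3)=28, a(4)=66, a(5)=160, a(6)=386, a(7)=932, a(8)=2250, a(9)=5432, a(10)=13114, a(11)=31660, a(12)=76434; answer 76434
Part II: U1 = 76434; c = 13; remainder = value at the root: -2*(13)^3 - 4*(13)^1 + 4 = (-4394) + (-52) + (4) = -4442; answer -4442
Part III: U2 = -4442; w = 27; T(2) = -3*(-4) - 2*(27) = -42; iterating: T(2)=-42, T(3)=134, T(4)=-318, T(5)=686, T(6)=-1422, T(7)=2894, T(8)=-5838, T(9)=11726, T(10)=-23502, T(11)=47054, T(12)=-94158, T(13)=188366; answer 188366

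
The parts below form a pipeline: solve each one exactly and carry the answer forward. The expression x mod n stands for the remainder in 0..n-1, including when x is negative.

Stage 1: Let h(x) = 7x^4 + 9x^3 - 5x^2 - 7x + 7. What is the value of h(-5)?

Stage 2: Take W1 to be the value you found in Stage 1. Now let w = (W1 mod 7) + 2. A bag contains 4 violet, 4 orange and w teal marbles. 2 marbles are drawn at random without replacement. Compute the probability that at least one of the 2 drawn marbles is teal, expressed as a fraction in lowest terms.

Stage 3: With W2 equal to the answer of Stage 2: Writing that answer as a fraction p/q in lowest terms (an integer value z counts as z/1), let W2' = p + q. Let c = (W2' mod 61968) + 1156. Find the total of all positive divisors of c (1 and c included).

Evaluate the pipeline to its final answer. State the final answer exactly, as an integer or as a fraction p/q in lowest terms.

2604

Stage 1: 7*(-5)^4 + 9*(-5)^3 - 5*(-5)^2 - 7*(-5)^1 + 7 = (4375) + (-1125) + (-125) + (35) + (7) = 3167; answer 3167
Stage 2: W1 = 3167; w = 5; total draws C(13,2) = 78; complement C(8,2) = 28; favorable 78 - 28 = 50; P = 25/39; answer 25/39
Stage 3: W2 = 25/39; threaded value p + q = 64; c = 1220; 1220 = 2^2 * 5 * 61; sigma = (1 + 2 + 4) * (1 + 5) * (1 + 61) = 7 * 6 * 62 = 2604; answer 2604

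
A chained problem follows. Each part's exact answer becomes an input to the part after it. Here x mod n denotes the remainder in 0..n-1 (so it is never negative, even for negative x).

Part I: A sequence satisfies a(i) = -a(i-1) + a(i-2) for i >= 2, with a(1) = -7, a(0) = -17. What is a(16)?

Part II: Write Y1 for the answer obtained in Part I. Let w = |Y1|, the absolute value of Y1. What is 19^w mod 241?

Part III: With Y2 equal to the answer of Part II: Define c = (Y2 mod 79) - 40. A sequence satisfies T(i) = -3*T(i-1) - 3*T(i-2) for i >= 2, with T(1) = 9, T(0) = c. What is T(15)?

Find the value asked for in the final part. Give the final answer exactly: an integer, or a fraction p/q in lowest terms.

203391

Part I: a(2) = -1*(-7) + 1*(-17) = -10; iterating: a(2)=-10, a(3)=3, a(4)=-13, a(5)=16, a(6)=-29, a(7)=45, a(8)=-74, a(9)=119, a(10)=-193, a(11)=312, a(12)=-505, a(13)=817, a(14)=-1322, a(15)=2139, a(16)=-3461; answer -3461
Part II: Y1 = -3461; w = 3461; squarings mod 241: 19^1=19, 19^2=120, 19^4=181, 19^8=226, 19^16=225, 19^32=15, 19^64=225, 19^128=15, 19^256=225, 19^512=15, 19^1024=225, 19^2048=15; 19^3461 = 19^1 * 19^4 * 19^128 * 19^256 * 19^1024 * 19^2048 = 65 (mod 241); answer 65
Part III: Y2 = 65; c = 25; T(2) = -3*(9) - 3*(25) = -102; iterating: T(2)=-102, T(3)=279, T(4)=-531, T(5)=756, T(6)=-675, T(7)=-243, T(8)=2754, T(9)=-7533, T(10)=14337, T(11)=-20412, T(12)=18225, T(13)=6561, T(14)=-74358, T(15)=203391; answer 203391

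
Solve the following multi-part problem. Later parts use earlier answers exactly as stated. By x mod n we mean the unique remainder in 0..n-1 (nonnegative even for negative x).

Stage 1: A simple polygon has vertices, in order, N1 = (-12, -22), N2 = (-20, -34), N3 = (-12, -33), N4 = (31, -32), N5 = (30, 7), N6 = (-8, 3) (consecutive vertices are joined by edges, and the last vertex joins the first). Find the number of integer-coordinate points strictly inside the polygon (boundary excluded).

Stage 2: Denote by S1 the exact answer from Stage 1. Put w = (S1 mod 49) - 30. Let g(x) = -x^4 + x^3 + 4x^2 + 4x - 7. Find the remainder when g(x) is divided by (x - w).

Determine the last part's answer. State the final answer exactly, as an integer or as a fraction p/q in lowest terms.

Stage 1: cross terms: (-12*-34 - -20*-22)=-32, (-20*-33 - -12*-34)=252, (-12*-32 - 31*-33)=1407, (31*7 - 30*-32)=1177, (30*3 - -8*7)=146, (-8*-22 - -12*3)=212; twice the area = |3162| = 3162; area = 1581; boundary points = 4 + 1 + 1 + 1 + 2 + 1 = 10; strictly interior points = area - boundary/2 + 1 = 1577; answer 1577
Stage 2: S1 = 1577; w = -21; remainder = value at the root: -1*(-21)^4 + 1*(-21)^3 + 4*(-21)^2 + 4*(-21)^1 - 7 = (-194481) + (-9261) + (1764) + (-84) + (-7) = -202069; answer -202069

-202069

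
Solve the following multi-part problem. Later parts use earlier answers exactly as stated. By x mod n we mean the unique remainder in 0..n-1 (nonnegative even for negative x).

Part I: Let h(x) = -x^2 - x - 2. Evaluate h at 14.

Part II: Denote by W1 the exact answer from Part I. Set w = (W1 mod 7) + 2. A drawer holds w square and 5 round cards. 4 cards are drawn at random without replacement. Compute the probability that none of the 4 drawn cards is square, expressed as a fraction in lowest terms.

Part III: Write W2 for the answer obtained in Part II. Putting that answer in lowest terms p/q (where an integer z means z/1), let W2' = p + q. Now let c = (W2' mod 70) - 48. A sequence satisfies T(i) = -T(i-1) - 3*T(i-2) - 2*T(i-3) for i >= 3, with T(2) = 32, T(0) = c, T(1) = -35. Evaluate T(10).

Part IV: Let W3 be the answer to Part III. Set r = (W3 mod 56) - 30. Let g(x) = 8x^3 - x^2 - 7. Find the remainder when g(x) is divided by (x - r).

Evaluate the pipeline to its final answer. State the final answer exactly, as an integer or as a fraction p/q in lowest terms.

Part I: -1*(14)^2 - 1*(14)^1 - 2 = (-196) + (-14) + (-2) = -212; answer -212
Part II: W1 = -212; w = 7; total draws C(12,4) = 495; favorable C(5,4) = 5; P = 1/99; answer 1/99
Part III: W2 = 1/99; threaded value p + q = 100; c = -18; T(3) = -1*(32) - 3*(-35) - 2*(-18) = 109; iterating: T(3)=109, T(4)=-135, T(5)=-256, T(6)=443, T(7)=595, T(8)=-1412, T(9)=-1259, T(10)=4305; answer 4305
Part IV: W3 = 4305; r = 19; remainder = value at the root: 8*(19)^3 - 1*(19)^2 - 7 = (54872) + (-361) + (-7) = 54504; answer 54504

54504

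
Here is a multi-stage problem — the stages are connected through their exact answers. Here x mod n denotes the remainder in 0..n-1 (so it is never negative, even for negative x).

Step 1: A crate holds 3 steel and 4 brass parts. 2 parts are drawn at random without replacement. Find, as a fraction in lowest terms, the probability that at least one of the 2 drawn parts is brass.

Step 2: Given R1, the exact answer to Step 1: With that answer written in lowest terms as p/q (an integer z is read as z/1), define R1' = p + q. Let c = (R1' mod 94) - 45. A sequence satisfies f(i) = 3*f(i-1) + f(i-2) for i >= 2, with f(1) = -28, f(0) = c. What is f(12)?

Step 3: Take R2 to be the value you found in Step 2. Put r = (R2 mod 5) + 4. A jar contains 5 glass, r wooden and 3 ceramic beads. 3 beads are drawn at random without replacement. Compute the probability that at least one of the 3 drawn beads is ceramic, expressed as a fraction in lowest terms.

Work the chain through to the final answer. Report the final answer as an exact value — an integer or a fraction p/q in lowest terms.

47/91

Step 1: total draws C(7,2) = 21; complement C(3,2) = 3; favorable 21 - 3 = 18; P = 6/7; answer 6/7
Step 2: R1 = 6/7; threaded value p + q = 13; c = -32; f(2) = 3*(-28) + 1*(-32) = -116; iterating: f(2)=-116, f(3)=-376, f(4)=-1244, f(5)=-4108, f(6)=-13568, f(7)=-44812, f(8)=-148004, f(9)=-488824, f(10)=-1614476, f(11)=-5332252, f(12)=-17611232; answer -17611232
Step 3: R2 = -17611232; r = 7; total draws C(15,3) = 455; complement C(12,3) = 220; favorable 455 - 220 = 235; P = 47/91; answer 47/91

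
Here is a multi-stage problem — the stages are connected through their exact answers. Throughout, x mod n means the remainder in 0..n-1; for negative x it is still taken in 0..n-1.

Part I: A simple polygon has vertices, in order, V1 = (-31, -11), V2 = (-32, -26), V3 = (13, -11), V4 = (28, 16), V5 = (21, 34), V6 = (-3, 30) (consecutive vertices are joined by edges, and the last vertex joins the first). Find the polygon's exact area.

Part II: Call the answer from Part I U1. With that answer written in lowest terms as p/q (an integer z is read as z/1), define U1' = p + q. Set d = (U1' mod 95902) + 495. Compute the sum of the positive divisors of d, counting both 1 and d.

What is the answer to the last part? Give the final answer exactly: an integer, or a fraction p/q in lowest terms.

7826

Part I: cross terms: (-31*-26 - -32*-11)=454, (-32*-11 - 13*-26)=690, (13*16 - 28*-11)=516, (28*34 - 21*16)=616, (21*30 - -3*34)=732, (-3*-11 - -31*30)=963; twice the area = |3971| = 3971; area = 3971/2; answer 3971/2
Part II: U1 = 3971/2; threaded value p + q = 3973; d = 4468; 4468 = 2^2 * 1117; sigma = (1 + 2 + 4) * (1 + 1117) = 7 * 1118 = 7826; answer 7826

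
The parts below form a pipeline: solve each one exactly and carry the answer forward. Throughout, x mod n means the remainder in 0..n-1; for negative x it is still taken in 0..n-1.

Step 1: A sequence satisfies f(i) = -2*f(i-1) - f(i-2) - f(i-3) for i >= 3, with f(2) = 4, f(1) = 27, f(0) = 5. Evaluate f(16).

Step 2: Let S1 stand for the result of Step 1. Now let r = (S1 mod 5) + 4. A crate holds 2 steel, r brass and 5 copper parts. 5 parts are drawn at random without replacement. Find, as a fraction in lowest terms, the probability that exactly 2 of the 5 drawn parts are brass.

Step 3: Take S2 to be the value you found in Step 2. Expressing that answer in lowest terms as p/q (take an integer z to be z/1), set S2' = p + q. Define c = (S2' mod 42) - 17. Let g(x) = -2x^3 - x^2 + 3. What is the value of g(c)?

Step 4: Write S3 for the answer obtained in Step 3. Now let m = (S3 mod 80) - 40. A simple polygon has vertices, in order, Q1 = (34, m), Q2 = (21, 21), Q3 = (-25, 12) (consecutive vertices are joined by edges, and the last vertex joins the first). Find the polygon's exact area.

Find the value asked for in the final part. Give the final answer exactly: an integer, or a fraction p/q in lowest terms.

2233/2

Step 1: f(3) = -2*(4) - 1*(27) - 1*(5) = -40; iterating: f(3)=-40, f(4)=49, f(5)=-62, f(6)=115, f(7)=-217, f(8)=381, f(9)=-660, f(10)=1156, f(11)=-2033, f(12)=3570, f(13)=-6263, f(14)=10989, f(15)=-19285, f(16)=33844; answer 33844
Step 2: S1 = 33844; r = 8; total draws C(15,5) = 3003; favorable C(8,2)*C(7,3) = 980; P = 140/429; answer 140/429
Step 3: S2 = 140/429; threaded value p + q = 569; c = 6; -2*(6)^3 - 1*(6)^2 + 3 = (-432) + (-36) + (3) = -465; answer -465
Step 4: S3 = -465; m = -25; cross terms: (34*21 - 21*-25)=1239, (21*12 - -25*21)=777, (-25*-25 - 34*12)=217; twice the area = |2233| = 2233; area = 2233/2; answer 2233/2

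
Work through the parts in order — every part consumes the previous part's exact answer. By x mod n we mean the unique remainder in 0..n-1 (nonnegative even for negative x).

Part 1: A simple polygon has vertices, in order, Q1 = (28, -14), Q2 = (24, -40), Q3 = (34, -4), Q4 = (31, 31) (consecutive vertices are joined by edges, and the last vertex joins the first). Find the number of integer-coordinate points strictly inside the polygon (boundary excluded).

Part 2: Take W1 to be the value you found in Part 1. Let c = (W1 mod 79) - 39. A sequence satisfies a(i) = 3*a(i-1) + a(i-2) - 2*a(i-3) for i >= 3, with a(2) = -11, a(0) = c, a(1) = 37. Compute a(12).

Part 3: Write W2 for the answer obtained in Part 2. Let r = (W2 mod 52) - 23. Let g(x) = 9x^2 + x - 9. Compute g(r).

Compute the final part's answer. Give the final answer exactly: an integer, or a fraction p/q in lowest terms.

Part 1: cross terms: (28*-40 - 24*-14)=-784, (24*-4 - 34*-40)=1264, (34*31 - 31*-4)=1178, (31*-14 - 28*31)=-1302; twice the area = |356| = 356; area = 178; boundary points = 2 + 2 + 1 + 3 = 8; strictly interior points = area - boundary/2 + 1 = 175; answer 175
Part 2: W1 = 175; c = -22; a(3) = 3*(-11) + 1*(37) - 2*(-22) = 48; iterating: a(3)=48, a(4)=59, a(5)=247, a(6)=704, a(7)=2241, a(8)=6933, a(9)=21632, a(10)=67347, a(11)=209807, a(12)=653504; answer 653504
Part 3: W2 = 653504; r = -3; 9*(-3)^2 + 1*(-3)^1 - 9 = (81) + (-3) + (-9) = 69; answer 69

69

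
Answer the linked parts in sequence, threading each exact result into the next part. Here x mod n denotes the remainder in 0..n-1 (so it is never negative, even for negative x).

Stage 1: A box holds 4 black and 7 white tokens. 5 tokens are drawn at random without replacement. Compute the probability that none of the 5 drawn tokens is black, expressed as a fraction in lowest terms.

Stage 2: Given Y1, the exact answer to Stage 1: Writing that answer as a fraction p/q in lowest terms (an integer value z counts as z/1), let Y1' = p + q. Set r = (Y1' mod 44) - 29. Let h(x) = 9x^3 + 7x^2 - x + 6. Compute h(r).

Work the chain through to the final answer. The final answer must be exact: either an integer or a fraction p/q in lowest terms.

Stage 1: total draws C(11,5) = 462; favorable C(7,5) = 21; P = 1/22; answer 1/22
Stage 2: Y1 = 1/22; threaded value p + q = 23; r = -6; 9*(-6)^3 + 7*(-6)^2 - 1*(-6)^1 + 6 = (-1944) + (252) + (6) + (6) = -1680; answer -1680

-1680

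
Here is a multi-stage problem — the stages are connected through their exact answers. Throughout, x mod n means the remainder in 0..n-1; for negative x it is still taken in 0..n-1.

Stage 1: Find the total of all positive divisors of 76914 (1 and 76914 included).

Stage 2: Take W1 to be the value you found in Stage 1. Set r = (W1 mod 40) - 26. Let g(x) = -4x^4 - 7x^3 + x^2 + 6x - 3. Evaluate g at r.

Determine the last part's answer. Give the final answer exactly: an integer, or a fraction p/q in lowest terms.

Stage 1: 76914 = 2 * 3^2 * 4273; sigma = (1 + 2) * (1 + 3 + 9) * (1 + 4273) = 3 * 13 * 4274 = 166686; answer 166686
Stage 2: W1 = 166686; r = -20; -4*(-20)^4 - 7*(-20)^3 + 1*(-20)^2 + 6*(-20)^1 - 3 = (-640000) + (56000) + (400) + (-120) + (-3) = -583723; answer -583723

-583723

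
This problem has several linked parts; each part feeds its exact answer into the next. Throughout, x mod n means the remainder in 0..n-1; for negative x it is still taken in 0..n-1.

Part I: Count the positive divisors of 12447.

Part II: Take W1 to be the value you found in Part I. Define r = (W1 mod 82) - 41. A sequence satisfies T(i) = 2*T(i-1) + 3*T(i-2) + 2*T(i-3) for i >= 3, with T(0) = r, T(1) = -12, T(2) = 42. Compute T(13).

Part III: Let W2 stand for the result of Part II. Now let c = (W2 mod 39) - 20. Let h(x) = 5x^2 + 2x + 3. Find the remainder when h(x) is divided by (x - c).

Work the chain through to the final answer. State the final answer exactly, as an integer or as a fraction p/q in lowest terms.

1414

Part I: 12447 = 3^3 * 461; number of divisors = (3+1) * (1+1) = 8; answer 8
Part II: W1 = 8; r = -33; T(3) = 2*(42) + 3*(-12) + 2*(-33) = -18; iterating: T(3)=-18, T(4)=66, T(5)=162, T(6)=486, T(7)=1590, T(8)=4962, T(9)=15666, T(10)=49398, T(11)=155718, T(12)=490962, T(13)=1547874; answer 1547874
Part III: W2 = 1547874; c = -17; remainder = value at the root: 5*(-17)^2 + 2*(-17)^1 + 3 = (1445) + (-34) + (3) = 1414; answer 1414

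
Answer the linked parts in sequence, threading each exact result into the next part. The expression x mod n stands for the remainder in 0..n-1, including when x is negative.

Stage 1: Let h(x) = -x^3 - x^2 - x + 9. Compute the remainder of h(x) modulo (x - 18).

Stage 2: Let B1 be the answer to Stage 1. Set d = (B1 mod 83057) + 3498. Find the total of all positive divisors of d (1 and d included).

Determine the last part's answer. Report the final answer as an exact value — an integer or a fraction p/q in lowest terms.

144720

Stage 1: remainder = value at the root: -1*(18)^3 - 1*(18)^2 - 1*(18)^1 + 9 = (-5832) + (-324) + (-18) + (9) = -6165; answer -6165
Stage 2: B1 = -6165; d = 80390; 80390 = 2 * 5 * 8039; sigma = (1 + 2) * (1 + 5) * (1 + 8039) = 3 * 6 * 8040 = 144720; answer 144720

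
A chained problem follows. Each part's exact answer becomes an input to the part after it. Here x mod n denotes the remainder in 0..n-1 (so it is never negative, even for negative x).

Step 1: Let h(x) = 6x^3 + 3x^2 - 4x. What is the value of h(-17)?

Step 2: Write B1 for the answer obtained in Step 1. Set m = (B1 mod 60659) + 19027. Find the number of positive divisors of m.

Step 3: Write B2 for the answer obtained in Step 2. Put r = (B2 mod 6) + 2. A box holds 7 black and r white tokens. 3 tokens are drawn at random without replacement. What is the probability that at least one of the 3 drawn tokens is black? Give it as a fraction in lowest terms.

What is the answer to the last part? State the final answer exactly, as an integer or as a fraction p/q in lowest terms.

133/143

Step 1: 6*(-17)^3 + 3*(-17)^2 - 4*(-17)^1 = (-29478) + (867) + (68) = -28543; answer -28543
Step 2: B1 = -28543; m = 51143; 51143 = 199 * 257; number of divisors = (1+1) * (1+1) = 4; answer 4
Step 3: B2 = 4; r = 6; total draws C(13,3) = 286; complement C(6,3) = 20; favorable 286 - 20 = 266; P = 133/143; answer 133/143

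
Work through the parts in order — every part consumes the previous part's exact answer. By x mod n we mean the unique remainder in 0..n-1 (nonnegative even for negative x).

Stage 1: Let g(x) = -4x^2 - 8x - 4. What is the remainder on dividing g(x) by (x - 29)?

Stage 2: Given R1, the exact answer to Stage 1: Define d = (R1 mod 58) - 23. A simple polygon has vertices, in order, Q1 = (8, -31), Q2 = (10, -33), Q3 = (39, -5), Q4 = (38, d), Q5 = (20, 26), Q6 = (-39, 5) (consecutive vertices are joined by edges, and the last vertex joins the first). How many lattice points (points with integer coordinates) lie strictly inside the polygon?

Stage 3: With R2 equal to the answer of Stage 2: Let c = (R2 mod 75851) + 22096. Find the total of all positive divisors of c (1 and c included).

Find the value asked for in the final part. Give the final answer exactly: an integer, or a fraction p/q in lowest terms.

Stage 1: remainder = value at the root: -4*(29)^2 - 8*(29)^1 - 4 = (-3364) + (-232) + (-4) = -3600; answer -3600
Stage 2: R1 = -3600; d = 31; cross terms: (8*-33 - 10*-31)=46, (10*-5 - 39*-33)=1237, (39*31 - 38*-5)=1399, (38*26 - 20*31)=368, (20*5 - -39*26)=1114, (-39*-31 - 8*5)=1169; twice the area = |5333| = 5333; area = 5333/2; boundary points = 2 + 1 + 1 + 1 + 1 + 1 = 7; strictly interior points = area - boundary/2 + 1 = 2664; answer 2664
Stage 3: R2 = 2664; c = 24760; 24760 = 2^3 * 5 * 619; sigma = (1 + 2 + 4 + 8) * (1 + 5) * (1 + 619) = 15 * 6 * 620 = 55800; answer 55800

55800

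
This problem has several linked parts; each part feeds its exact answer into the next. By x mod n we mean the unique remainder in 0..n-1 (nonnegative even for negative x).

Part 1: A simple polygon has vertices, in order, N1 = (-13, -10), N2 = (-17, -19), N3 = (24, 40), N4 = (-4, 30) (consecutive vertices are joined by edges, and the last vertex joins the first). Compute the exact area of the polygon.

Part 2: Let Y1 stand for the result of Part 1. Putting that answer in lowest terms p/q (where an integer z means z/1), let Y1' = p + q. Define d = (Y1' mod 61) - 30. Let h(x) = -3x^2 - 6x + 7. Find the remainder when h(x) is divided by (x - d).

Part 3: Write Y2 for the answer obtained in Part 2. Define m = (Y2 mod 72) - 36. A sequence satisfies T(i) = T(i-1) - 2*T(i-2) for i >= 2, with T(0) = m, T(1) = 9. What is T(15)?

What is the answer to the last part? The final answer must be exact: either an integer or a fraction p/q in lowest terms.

Part 1: cross terms: (-13*-19 - -17*-10)=77, (-17*40 - 24*-19)=-224, (24*30 - -4*40)=880, (-4*-10 - -13*30)=430; twice the area = |1163| = 1163; area = 1163/2; answer 1163/2
Part 2: Y1 = 1163/2; threaded value p + q = 1165; d = -24; remainder = value at the root: -3*(-24)^2 - 6*(-24)^1 + 7 = (-1728) + (144) + (7) = -1577; answer -1577
Part 3: Y2 = -1577; m = -29; T(2) = 1*(9) - 2*(-29) = 67; iterating: T(2)=67, T(3)=49, T(4)=-85, T(5)=-183, T(6)=-13, T(7)=353, T(8)=379, T(9)=-327, T(10)=-1085, T(11)=-431, T(12)=1739, T(13)=2601, T(14)=-877, T(15)=-6079; answer -6079

-6079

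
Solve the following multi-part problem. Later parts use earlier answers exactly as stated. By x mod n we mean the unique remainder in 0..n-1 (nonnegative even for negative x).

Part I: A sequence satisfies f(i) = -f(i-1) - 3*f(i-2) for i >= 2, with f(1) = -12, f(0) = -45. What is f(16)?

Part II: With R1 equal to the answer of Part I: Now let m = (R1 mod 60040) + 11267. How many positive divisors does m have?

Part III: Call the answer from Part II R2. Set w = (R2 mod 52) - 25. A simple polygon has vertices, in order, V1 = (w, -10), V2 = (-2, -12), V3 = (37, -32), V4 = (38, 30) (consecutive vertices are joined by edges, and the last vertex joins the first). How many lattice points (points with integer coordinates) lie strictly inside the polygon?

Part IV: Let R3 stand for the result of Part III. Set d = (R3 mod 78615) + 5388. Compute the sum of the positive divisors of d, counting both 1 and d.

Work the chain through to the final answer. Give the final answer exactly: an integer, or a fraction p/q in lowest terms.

Part I: f(2) = -1*(-12) - 3*(-45) = 147; iterating: f(2)=147, f(3)=-111, f(4)=-330, f(5)=663, f(6)=327, f(7)=-2316, f(8)=1335, f(9)=5613, f(10)=-9618, f(11)=-7221, f(12)=36075, f(13)=-14412, f(14)=-93813, f(15)=137049, f(16)=144390; answer 144390
Part II: R1 = 144390; m = 35577; 35577 = 3^2 * 59 * 67; number of divisors = (2+1) * (1+1) * (1+1) = 12; answer 12
Part III: R2 = 12; w = -13; cross terms: (-13*-12 - -2*-10)=136, (-2*-32 - 37*-12)=508, (37*30 - 38*-32)=2326, (38*-10 - -13*30)=10; twice the area = |2980| = 2980; area = 1490; boundary points = 1 + 1 + 1 + 1 = 4; strictly interior points = area - boundary/2 + 1 = 1489; answer 1489
Part IV: R3 = 1489; d = 6877; 6877 = 13 * 23^2; sigma = (1 + 13) * (1 + 23 + 529) = 14 * 553 = 7742; answer 7742

7742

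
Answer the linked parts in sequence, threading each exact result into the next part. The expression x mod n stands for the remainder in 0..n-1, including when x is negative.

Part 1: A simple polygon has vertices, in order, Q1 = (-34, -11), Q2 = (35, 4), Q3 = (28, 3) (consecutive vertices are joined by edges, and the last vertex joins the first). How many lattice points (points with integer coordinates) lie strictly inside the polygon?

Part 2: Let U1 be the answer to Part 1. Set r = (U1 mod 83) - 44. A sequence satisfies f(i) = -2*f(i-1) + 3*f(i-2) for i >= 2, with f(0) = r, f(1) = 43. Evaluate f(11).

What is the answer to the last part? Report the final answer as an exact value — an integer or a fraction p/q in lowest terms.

3144349

Part 1: cross terms: (-34*4 - 35*-11)=249, (35*3 - 28*4)=-7, (28*-11 - -34*3)=-206; twice the area = |36| = 36; area = 18; boundary points = 3 + 1 + 2 = 6; strictly interior points = area - boundary/2 + 1 = 16; answer 16
Part 2: U1 = 16; r = -28; f(2) = -2*(43) + 3*(-28) = -170; iterating: f(2)=-170, f(3)=469, f(4)=-1448, f(5)=4303, f(6)=-12950, f(7)=38809, f(8)=-116468, f(9)=349363, f(10)=-1048130, f(11)=3144349; answer 3144349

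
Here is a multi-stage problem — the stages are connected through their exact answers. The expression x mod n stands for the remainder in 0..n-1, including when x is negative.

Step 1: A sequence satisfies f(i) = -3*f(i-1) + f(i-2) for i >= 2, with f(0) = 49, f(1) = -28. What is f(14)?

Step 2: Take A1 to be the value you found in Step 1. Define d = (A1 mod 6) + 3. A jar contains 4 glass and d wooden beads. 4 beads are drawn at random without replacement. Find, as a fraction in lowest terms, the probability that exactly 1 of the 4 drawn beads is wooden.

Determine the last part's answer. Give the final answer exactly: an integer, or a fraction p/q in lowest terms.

Step 1: f(2) = -3*(-28) + 1*(49) = 133; iterating: f(2)=133, f(3)=-427, f(4)=1414, f(5)=-4669, f(6)=15421, f(7)=-50932, f(8)=168217, f(9)=-555583, f(10)=1834966, f(11)=-6060481, f(12)=20016409, f(13)=-66109708, f(14)=218345533; answer 218345533
Step 2: A1 = 218345533; d = 4; total draws C(8,4) = 70; favorable C(4,1)*C(4,3) = 16; P = 8/35; answer 8/35

8/35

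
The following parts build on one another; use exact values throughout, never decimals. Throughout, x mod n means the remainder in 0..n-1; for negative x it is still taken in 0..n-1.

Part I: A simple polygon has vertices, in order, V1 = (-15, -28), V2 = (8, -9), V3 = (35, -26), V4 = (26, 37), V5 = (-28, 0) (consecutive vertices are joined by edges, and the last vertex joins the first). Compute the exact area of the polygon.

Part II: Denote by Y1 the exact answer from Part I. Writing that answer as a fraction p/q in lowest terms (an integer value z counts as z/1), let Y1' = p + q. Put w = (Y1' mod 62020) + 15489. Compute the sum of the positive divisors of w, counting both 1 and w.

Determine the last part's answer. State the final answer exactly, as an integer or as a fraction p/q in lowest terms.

34566

Part I: cross terms: (-15*-9 - 8*-28)=359, (8*-26 - 35*-9)=107, (35*37 - 26*-26)=1971, (26*0 - -28*37)=1036, (-28*-28 - -15*0)=784; twice the area = |4257| = 4257; area = 4257/2; answer 4257/2
Part II: Y1 = 4257/2; threaded value p + q = 4259; w = 19748; 19748 = 2^2 * 4937; sigma = (1 + 2 + 4) * (1 + 4937) = 7 * 4938 = 34566; answer 34566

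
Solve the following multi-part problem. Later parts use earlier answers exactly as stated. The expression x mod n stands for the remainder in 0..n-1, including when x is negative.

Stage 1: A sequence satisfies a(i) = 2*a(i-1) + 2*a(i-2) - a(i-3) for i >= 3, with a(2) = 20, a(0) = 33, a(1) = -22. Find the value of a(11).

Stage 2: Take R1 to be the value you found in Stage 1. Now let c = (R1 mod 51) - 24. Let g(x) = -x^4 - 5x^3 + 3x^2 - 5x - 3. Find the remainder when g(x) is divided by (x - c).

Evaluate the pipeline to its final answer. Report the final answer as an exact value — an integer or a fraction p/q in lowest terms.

Stage 1: a(3) = 2*(20) + 2*(-22) - 1*(33) = -37; iterating: a(3)=-37, a(4)=-12, a(5)=-118, a(6)=-223, a(7)=-670, a(8)=-1668, a(9)=-4453, a(10)=-11572, a(11)=-30382; answer -30382
Stage 2: R1 = -30382; c = -10; remainder = value at the root: -1*(-10)^4 - 5*(-10)^3 + 3*(-10)^2 - 5*(-10)^1 - 3 = (-10000) + (5000) + (300) + (50) + (-3) = -4653; answer -4653

-4653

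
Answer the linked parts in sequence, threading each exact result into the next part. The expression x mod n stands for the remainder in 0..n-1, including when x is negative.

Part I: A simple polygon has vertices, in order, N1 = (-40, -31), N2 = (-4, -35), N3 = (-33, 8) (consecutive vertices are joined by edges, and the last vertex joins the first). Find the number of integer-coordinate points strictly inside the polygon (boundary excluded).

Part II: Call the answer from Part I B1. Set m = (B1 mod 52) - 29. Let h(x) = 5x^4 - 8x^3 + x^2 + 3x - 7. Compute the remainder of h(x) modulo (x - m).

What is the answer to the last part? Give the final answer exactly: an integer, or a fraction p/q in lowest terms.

27074

Part I: cross terms: (-40*-35 - -4*-31)=1276, (-4*8 - -33*-35)=-1187, (-33*-31 - -40*8)=1343; twice the area = |1432| = 1432; area = 716; boundary points = 4 + 1 + 1 = 6; strictly interior points = area - boundary/2 + 1 = 714; answer 714
Part II: B1 = 714; m = 9; remainder = value at the root: 5*(9)^4 - 8*(9)^3 + 1*(9)^2 + 3*(9)^1 - 7 = (32805) + (-5832) + (81) + (27) + (-7) = 27074; answer 27074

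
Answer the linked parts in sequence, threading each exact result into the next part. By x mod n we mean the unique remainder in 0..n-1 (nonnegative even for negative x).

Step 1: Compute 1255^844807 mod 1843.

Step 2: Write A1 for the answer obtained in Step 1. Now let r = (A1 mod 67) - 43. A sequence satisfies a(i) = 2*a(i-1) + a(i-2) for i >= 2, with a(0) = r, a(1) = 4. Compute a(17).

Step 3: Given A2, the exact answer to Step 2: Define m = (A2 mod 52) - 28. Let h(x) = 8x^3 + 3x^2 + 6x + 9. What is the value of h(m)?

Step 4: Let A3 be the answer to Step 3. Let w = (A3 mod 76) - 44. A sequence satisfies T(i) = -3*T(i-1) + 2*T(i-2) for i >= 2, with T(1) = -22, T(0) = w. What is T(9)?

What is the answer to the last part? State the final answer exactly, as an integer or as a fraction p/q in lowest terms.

Step 1: squarings mod 1843: 1255^1=1255, 1255^2=1103, 1255^4=229, 1255^8=837, 1255^16=229, 1255^32=837, 1255^64=229, 1255^128=837, 1255^256=229, 1255^512=837, 1255^1024=229, 1255^2048=837, 1255^4096=229, 1255^8192=837, 1255^16384=229, 1255^32768=837, 1255^65536=229, 1255^131072=837, 1255^262144=229, 1255^524288=837; 1255^844807 = 1255^1 * 1255^2 * 1255^4 * 1255^1024 * 1255^8192 * 1255^16384 * 1255^32768 * 1255^262144 * 1255^524288 = 685 (mod 1843); answer 685
Step 2: A1 = 685; r = -28; a(2) = 2*(4) + 1*(-28) = -20; iterating: a(2)=-20, a(3)=-36, a(4)=-92, a(5)=-220, a(6)=-532, a(7)=-1284, a(8)=-3100, a(9)=-7484, a(10)=-18068, a(11)=-43620, a(12)=-105308, a(13)=-254236, a(14)=-613780, a(15)=-1481796, a(16)=-3577372, a(17)=-8636540; answer -8636540
Step 3: A2 = -8636540; m = 8; 8*(8)^3 + 3*(8)^2 + 6*(8)^1 + 9 = (4096) + (192) + (48) + (9) = 4345; answer 4345
Step 4: A3 = 4345; w = -31; T(2) = -3*(-22) + 2*(-31) = 4; iterating: T(2)=4, T(3)=-56, T(4)=176, T(5)=-640, T(6)=2272, T(7)=-8096, T(8)=28832, T(9)=-102688; answer -102688

-102688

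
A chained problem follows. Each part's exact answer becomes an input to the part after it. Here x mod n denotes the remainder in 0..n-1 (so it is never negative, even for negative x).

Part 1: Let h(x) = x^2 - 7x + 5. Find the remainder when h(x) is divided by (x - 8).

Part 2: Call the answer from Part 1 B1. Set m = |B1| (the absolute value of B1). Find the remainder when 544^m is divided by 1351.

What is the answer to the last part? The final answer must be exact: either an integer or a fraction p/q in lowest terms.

Part 1: remainder = value at the root: 1*(8)^2 - 7*(8)^1 + 5 = (64) + (-56) + (5) = 13; answer 13
Part 2: B1 = 13; m = 13; squarings mod 1351: 544^1=544, 544^2=67, 544^4=436, 544^8=956; 544^13 = 544^1 * 544^4 * 544^8 = 117 (mod 1351); answer 117

117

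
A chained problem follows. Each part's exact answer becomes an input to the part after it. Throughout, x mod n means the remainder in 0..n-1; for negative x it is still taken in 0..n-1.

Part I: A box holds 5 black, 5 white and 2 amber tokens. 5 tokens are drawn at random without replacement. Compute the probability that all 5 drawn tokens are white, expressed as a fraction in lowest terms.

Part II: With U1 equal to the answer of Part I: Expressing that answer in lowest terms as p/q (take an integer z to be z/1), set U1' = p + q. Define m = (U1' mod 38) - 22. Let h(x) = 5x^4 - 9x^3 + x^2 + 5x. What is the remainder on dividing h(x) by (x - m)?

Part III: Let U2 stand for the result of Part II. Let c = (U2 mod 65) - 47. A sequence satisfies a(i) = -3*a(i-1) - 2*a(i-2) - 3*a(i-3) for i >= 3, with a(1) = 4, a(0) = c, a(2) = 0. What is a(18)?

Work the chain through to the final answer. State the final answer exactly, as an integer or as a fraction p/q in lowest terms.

-28021521

Part I: total draws C(12,5) = 792; favorable C(5,5) = 1; P = 1/792; answer 1/792
Part II: U1 = 1/792; threaded value p + q = 793; m = 11; remainder = value at the root: 5*(11)^4 - 9*(11)^3 + 1*(11)^2 + 5*(11)^1 = (73205) + (-11979) + (121) + (55) = 61402; answer 61402
Part III: U2 = 61402; c = -5; a(3) = -3*(0) - 2*(4) - 3*(-5) = 7; iterating: a(3)=7, a(4)=-33, a(5)=85, a(6)=-210, a(7)=559, a(8)=-1512, a(9)=4048, a(10)=-10797, a(11)=28831, a(12)=-77043, a(13)=205858, a(14)=-549981, a(15)=1469356, a(16)=-3925680, a(17)=10488271, a(18)=-28021521; answer -28021521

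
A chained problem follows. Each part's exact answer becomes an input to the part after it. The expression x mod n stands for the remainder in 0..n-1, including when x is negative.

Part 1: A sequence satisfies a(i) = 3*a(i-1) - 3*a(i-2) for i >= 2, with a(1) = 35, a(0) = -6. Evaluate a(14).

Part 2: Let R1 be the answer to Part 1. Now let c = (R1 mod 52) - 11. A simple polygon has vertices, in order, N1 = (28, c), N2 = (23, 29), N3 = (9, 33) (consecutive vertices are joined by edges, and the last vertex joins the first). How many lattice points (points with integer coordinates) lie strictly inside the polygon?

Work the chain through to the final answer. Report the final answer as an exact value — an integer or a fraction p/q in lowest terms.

Part 1: a(2) = 3*(35) - 3*(-6) = 123; iterating: a(2)=123, a(3)=264, a(4)=423, a(5)=477, a(6)=162, a(7)=-945, a(8)=-3321, a(9)=-7128, a(10)=-11421, a(11)=-12879, a(12)=-4374, a(13)=25515, a(14)=89667; answer 89667
Part 2: R1 = 89667; c = 8; cross terms: (28*29 - 23*8)=628, (23*33 - 9*29)=498, (9*8 - 28*33)=-852; twice the area = |274| = 274; area = 137; boundary points = 1 + 2 + 1 = 4; strictly interior points = area - boundary/2 + 1 = 136; answer 136

136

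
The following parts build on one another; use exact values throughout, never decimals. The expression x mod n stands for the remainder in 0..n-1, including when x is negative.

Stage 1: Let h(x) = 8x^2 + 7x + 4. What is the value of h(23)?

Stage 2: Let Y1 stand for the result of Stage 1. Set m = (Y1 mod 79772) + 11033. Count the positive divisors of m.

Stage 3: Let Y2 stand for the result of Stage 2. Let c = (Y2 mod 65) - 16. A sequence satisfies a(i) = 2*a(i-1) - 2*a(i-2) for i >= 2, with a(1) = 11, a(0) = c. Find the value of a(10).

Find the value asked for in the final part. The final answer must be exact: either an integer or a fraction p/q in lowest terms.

608

Stage 1: 8*(23)^2 + 7*(23)^1 + 4 = (4232) + (161) + (4) = 4397; answer 4397
Stage 2: Y1 = 4397; m = 15430; 15430 = 2 * 5 * 1543; number of divisors = (1+1) * (1+1) * (1+1) = 8; answer 8
Stage 3: Y2 = 8; c = -8; a(2) = 2*(11) - 2*(-8) = 38; iterating: a(2)=38, a(3)=54, a(4)=32, a(5)=-44, a(6)=-152, a(7)=-216, a(8)=-128, a(9)=176, a(10)=608; answer 608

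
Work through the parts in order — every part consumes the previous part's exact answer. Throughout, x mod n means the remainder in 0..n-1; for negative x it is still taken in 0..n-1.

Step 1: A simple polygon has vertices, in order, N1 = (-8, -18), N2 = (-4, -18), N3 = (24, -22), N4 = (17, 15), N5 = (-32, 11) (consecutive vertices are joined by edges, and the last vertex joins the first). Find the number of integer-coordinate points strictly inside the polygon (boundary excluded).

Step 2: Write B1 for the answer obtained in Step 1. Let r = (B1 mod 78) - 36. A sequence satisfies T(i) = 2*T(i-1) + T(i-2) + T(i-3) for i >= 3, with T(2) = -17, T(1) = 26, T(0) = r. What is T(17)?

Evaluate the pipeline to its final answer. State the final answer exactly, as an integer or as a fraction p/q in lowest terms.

12466520

Step 1: cross terms: (-8*-18 - -4*-18)=72, (-4*-22 - 24*-18)=520, (24*15 - 17*-22)=734, (17*11 - -32*15)=667, (-32*-18 - -8*11)=664; twice the area = |2657| = 2657; area = 2657/2; boundary points = 4 + 4 + 1 + 1 + 1 = 11; strictly interior points = area - boundary/2 + 1 = 1324; answer 1324
Step 2: B1 = 1324; r = 40; T(3) = 2*(-17) + 1*(26) + 1*(40) = 32; iterating: T(3)=32, T(4)=73, T(5)=161, T(6)=427, T(7)=1088, T(8)=2764, T(9)=7043, T(10)=17938, T(11)=45683, T(12)=116347, T(13)=296315, T(14)=754660, T(15)=1921982, T(16)=4894939, T(17)=12466520; answer 12466520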